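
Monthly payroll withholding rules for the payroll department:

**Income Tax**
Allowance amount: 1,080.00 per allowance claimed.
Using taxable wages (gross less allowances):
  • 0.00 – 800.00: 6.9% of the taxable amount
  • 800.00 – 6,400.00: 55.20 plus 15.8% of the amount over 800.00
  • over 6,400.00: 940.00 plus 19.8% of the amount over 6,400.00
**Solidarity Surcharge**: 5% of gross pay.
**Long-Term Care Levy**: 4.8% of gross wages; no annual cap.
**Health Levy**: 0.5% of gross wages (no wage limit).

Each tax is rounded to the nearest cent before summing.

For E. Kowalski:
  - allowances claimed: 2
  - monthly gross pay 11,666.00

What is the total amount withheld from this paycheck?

2,756.59

Income Tax: taxable = 11,666.00 − 2×1,080.00 = 9,506.00
  940.00 + 19.8% × (9,506.00 − 6,400.00) = 940.00 + 19.8% × 3,106.00 = 1,554.99
Solidarity Surcharge: 5% × 11,666.00 = 583.30
Long-Term Care Levy: 4.8% × 11,666.00 = 559.97
Health Levy: 0.5% × 11,666.00 = 58.33
Total: 1,554.99 + 583.30 + 559.97 + 58.33 = 2,756.59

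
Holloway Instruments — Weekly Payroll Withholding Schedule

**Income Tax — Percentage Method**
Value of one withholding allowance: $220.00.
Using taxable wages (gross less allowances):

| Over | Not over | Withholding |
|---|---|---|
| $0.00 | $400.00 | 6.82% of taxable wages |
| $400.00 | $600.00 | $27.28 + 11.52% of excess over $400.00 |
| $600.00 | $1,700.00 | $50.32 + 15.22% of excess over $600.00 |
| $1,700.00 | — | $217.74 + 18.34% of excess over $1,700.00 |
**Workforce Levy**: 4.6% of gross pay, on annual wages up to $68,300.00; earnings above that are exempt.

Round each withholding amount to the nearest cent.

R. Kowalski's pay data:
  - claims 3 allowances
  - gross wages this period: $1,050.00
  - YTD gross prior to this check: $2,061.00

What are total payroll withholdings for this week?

$74.90

Income Tax: taxable = $1,050.00 − 3×$220.00 = $390.00
  6.82% × $390.00 = $26.60
Workforce Levy: 4.6% × $1,050.00 = $48.30
Total: $26.60 + $48.30 = $74.90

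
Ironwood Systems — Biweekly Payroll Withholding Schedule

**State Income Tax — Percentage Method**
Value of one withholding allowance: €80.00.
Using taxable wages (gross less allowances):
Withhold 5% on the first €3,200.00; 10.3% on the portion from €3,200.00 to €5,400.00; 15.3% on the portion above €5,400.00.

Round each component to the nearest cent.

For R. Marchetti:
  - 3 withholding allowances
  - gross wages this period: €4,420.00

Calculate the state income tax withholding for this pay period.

€260.94

State Income Tax: taxable = €4,420.00 − 3×€80.00 = €4,180.00
  €160.00 + 10.3% × (€4,180.00 − €3,200.00) = €160.00 + 10.3% × €980.00 = €260.94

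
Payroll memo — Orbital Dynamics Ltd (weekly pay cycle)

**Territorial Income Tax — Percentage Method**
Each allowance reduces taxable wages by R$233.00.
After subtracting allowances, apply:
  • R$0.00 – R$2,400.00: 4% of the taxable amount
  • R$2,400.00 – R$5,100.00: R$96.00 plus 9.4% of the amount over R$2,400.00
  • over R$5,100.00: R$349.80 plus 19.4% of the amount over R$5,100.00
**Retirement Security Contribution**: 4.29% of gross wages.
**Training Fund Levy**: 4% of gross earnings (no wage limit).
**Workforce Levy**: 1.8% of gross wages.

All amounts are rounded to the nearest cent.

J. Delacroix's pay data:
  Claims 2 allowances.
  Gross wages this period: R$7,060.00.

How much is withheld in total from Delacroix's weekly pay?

Territorial Income Tax: taxable = R$7,060.00 − 2×R$233.00 = R$6,594.00
  R$349.80 + 19.4% × (R$6,594.00 − R$5,100.00) = R$349.80 + 19.4% × R$1,494.00 = R$639.64
Retirement Security Contribution: 4.29% × R$7,060.00 = R$302.87
Training Fund Levy: 4% × R$7,060.00 = R$282.40
Workforce Levy: 1.8% × R$7,060.00 = R$127.08
Total: R$639.64 + R$302.87 + R$282.40 + R$127.08 = R$1,351.99

R$1,351.99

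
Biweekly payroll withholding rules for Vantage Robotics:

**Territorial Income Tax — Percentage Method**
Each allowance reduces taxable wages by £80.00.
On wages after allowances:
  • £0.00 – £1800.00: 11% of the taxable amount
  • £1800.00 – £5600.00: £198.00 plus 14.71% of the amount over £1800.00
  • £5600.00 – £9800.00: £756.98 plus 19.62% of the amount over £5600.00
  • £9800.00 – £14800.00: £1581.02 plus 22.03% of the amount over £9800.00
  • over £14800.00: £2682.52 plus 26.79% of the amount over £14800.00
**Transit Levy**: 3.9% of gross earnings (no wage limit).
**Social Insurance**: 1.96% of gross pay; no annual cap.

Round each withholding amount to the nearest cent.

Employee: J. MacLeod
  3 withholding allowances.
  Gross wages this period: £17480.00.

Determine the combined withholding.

Territorial Income Tax: taxable = £17480.00 − 3×£80.00 = £17240.00
  £2682.52 + 26.79% × (£17240.00 − £14800.00) = £2682.52 + 26.79% × £2440.00 = £3336.20
Transit Levy: 3.9% × £17480.00 = £681.72
Social Insurance: 1.96% × £17480.00 = £342.61
Total: £3336.20 + £681.72 + £342.61 = £4360.53

£4360.53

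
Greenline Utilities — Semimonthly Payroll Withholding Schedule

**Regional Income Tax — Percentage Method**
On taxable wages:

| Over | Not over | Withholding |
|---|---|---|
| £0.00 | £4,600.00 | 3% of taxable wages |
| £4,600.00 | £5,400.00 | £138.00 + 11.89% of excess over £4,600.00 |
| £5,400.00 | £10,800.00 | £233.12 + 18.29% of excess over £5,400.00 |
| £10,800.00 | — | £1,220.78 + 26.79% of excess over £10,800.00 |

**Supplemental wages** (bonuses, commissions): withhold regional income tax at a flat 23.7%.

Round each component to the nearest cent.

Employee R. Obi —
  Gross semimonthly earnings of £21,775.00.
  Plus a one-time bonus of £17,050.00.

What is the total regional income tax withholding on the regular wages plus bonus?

£8,201.83

Regional Income Tax: taxable = £21,775.00
  £1,220.78 + 26.79% × (£21,775.00 − £10,800.00) = £1,220.78 + 26.79% × £10,975.00 = £4,160.98
Supplemental (23.7% flat on bonus): 23.7% × £17,050.00 = £4,040.85
Total regional income tax: £4,160.98 + £4,040.85 = £8,201.83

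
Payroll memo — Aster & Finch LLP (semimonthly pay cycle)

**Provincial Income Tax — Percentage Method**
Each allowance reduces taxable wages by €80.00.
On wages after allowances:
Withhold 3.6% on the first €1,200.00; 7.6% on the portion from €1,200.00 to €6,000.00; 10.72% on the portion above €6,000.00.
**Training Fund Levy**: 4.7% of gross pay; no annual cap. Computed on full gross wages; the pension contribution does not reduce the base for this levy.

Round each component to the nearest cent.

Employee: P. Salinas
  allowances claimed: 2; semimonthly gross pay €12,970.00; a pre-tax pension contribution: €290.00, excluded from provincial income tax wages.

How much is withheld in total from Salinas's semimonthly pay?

€1,716.53

Provincial Income Tax: taxable = €12,970.00 − €290.00 − 2×€80.00 = €12,520.00
  €408.00 + 10.72% × (€12,520.00 − €6,000.00) = €408.00 + 10.72% × €6,520.00 = €1,106.94
Training Fund Levy: 4.7% × €12,970.00 = €609.59
Total: €1,106.94 + €609.59 = €1,716.53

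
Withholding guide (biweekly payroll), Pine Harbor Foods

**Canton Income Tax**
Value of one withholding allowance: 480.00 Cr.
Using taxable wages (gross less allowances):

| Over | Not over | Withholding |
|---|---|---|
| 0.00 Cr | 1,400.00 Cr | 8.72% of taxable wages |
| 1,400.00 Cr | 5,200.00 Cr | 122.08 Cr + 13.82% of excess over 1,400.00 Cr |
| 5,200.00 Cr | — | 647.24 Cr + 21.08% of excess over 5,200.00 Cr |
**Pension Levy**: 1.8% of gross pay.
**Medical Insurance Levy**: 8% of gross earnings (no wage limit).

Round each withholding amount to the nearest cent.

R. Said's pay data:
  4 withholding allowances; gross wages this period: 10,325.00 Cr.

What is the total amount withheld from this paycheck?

Canton Income Tax: taxable = 10,325.00 Cr − 4×480.00 Cr = 8,405.00 Cr
  647.24 Cr + 21.08% × (8,405.00 Cr − 5,200.00 Cr) = 647.24 Cr + 21.08% × 3,205.00 Cr = 1,322.85 Cr
Pension Levy: 1.8% × 10,325.00 Cr = 185.85 Cr
Medical Insurance Levy: 8% × 10,325.00 Cr = 826.00 Cr
Total: 1,322.85 Cr + 185.85 Cr + 826.00 Cr = 2,334.70 Cr

2,334.70 Cr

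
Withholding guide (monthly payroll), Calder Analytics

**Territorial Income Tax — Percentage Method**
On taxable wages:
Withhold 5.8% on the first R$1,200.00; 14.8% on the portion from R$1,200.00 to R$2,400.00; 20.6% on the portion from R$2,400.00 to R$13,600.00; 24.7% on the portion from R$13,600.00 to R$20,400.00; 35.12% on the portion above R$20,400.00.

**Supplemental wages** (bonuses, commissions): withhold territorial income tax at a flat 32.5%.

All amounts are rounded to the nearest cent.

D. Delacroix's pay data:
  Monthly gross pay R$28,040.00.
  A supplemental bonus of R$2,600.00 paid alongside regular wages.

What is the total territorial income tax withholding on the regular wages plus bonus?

R$7,762.17

Territorial Income Tax: taxable = R$28,040.00
  R$4,234.00 + 35.12% × (R$28,040.00 − R$20,400.00) = R$4,234.00 + 35.12% × R$7,640.00 = R$6,917.17
Supplemental (32.5% flat on bonus): 32.5% × R$2,600.00 = R$845.00
Total territorial income tax: R$6,917.17 + R$845.00 = R$7,762.17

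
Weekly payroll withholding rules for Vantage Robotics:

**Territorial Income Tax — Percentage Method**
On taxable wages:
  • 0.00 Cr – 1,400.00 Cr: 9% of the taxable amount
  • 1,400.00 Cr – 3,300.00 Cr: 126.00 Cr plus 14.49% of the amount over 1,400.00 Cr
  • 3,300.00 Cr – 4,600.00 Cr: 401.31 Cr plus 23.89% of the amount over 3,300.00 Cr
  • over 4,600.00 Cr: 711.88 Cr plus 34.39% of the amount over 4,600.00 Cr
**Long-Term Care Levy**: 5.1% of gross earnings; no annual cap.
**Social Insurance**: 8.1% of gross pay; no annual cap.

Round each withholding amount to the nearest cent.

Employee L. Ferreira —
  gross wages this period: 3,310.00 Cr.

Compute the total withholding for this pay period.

840.62 Cr

Territorial Income Tax: taxable = 3,310.00 Cr
  401.31 Cr + 23.89% × (3,310.00 Cr − 3,300.00 Cr) = 401.31 Cr + 23.89% × 10.00 Cr = 403.70 Cr
Long-Term Care Levy: 5.1% × 3,310.00 Cr = 168.81 Cr
Social Insurance: 8.1% × 3,310.00 Cr = 268.11 Cr
Total: 403.70 Cr + 168.81 Cr + 268.11 Cr = 840.62 Cr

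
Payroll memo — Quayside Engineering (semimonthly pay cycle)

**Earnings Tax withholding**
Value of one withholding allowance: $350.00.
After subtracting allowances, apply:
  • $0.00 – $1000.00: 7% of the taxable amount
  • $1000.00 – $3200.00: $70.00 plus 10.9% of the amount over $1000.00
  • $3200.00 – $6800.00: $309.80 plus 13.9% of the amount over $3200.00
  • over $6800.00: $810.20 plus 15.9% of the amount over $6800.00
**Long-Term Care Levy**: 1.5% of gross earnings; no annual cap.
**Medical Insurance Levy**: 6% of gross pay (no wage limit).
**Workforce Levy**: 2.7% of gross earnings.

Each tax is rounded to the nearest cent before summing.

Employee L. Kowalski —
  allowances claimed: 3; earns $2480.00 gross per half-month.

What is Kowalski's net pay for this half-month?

Earnings Tax: taxable = $2480.00 − 3×$350.00 = $1430.00
  $70.00 + 10.9% × ($1430.00 − $1000.00) = $70.00 + 10.9% × $430.00 = $116.87
Long-Term Care Levy: 1.5% × $2480.00 = $37.20
Medical Insurance Levy: 6% × $2480.00 = $148.80
Workforce Levy: 2.7% × $2480.00 = $66.96
Total withheld: $116.87 + $37.20 + $148.80 + $66.96 = $369.83
Net pay: $2480.00 − $369.83 = $2110.17

$2110.17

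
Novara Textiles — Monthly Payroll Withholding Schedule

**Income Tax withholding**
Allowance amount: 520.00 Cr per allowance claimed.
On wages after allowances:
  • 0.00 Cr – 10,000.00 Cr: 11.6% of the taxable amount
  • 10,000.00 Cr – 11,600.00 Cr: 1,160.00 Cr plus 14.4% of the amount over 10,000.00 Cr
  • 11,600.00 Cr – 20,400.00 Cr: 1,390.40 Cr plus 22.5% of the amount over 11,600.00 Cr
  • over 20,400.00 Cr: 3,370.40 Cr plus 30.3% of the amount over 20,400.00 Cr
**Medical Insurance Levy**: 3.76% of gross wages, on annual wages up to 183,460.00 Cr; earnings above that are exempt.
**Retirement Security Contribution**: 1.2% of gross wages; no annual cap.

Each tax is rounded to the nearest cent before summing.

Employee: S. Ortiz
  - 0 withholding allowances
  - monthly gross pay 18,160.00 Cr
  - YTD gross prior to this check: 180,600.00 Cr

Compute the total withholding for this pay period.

Income Tax: taxable = 18,160.00 Cr
  1,390.40 Cr + 22.5% × (18,160.00 Cr − 11,600.00 Cr) = 1,390.40 Cr + 22.5% × 6,560.00 Cr = 2,866.40 Cr
Medical Insurance Levy: cap 183,460.00 Cr − YTD 180,600.00 Cr = 2,860.00 Cr subject; 3.76% × 2,860.00 Cr = 107.54 Cr
Retirement Security Contribution: 1.2% × 18,160.00 Cr = 217.92 Cr
Total: 2,866.40 Cr + 107.54 Cr + 217.92 Cr = 3,191.86 Cr

3,191.86 Cr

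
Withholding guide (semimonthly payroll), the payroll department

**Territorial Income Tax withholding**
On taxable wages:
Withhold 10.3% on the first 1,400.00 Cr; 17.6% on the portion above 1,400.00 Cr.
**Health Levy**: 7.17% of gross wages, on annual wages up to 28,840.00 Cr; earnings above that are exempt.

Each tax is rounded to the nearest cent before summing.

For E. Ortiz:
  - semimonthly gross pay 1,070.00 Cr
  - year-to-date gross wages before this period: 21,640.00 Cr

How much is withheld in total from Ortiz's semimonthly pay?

186.93 Cr

Territorial Income Tax: taxable = 1,070.00 Cr
  10.3% × 1,070.00 Cr = 110.21 Cr
Health Levy: 7.17% × 1,070.00 Cr = 76.72 Cr
Total: 110.21 Cr + 76.72 Cr = 186.93 Cr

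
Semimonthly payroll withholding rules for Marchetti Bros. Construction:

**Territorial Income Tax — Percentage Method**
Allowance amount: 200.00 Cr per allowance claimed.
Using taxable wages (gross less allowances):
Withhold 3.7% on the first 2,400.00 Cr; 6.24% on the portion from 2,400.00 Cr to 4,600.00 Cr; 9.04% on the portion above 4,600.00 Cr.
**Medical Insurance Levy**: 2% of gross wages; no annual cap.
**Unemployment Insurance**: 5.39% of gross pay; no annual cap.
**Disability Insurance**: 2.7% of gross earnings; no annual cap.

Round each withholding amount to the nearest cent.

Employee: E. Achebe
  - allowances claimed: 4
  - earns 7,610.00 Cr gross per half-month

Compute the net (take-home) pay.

6,416.29 Cr

Territorial Income Tax: taxable = 7,610.00 Cr − 4×200.00 Cr = 6,810.00 Cr
  226.08 Cr + 9.04% × (6,810.00 Cr − 4,600.00 Cr) = 226.08 Cr + 9.04% × 2,210.00 Cr = 425.86 Cr
Medical Insurance Levy: 2% × 7,610.00 Cr = 152.20 Cr
Unemployment Insurance: 5.39% × 7,610.00 Cr = 410.18 Cr
Disability Insurance: 2.7% × 7,610.00 Cr = 205.47 Cr
Total withheld: 425.86 Cr + 152.20 Cr + 410.18 Cr + 205.47 Cr = 1,193.71 Cr
Net pay: 7,610.00 Cr − 1,193.71 Cr = 6,416.29 Cr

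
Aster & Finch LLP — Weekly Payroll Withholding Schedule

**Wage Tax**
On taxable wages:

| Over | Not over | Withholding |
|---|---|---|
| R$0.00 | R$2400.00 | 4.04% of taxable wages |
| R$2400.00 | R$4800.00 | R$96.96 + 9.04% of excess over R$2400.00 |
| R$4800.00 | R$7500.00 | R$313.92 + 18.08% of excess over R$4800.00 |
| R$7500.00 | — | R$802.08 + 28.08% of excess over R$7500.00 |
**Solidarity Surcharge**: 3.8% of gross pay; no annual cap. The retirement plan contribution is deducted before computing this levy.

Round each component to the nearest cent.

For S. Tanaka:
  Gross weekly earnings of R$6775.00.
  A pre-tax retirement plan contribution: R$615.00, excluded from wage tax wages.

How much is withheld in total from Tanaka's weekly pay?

Wage Tax: taxable = R$6775.00 − R$615.00 = R$6160.00
  R$313.92 + 18.08% × (R$6160.00 − R$4800.00) = R$313.92 + 18.08% × R$1360.00 = R$559.81
Solidarity Surcharge: 3.8% × R$6160.00 = R$234.08
Total: R$559.81 + R$234.08 = R$793.89

R$793.89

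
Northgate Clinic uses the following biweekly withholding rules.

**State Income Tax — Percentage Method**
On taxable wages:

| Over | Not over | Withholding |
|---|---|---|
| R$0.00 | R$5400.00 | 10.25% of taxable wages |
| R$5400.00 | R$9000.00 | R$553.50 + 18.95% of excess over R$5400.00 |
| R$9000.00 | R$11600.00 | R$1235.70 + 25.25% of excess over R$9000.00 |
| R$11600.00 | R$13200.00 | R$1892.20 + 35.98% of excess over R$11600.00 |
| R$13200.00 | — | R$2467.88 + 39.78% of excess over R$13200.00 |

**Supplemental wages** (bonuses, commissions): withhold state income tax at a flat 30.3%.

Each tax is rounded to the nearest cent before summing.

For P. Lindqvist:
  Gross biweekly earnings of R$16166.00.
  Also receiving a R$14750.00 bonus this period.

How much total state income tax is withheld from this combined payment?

State Income Tax: taxable = R$16166.00
  R$2467.88 + 39.78% × (R$16166.00 − R$13200.00) = R$2467.88 + 39.78% × R$2966.00 = R$3647.75
Supplemental (30.3% flat on bonus): 30.3% × R$14750.00 = R$4469.25
Total state income tax: R$3647.75 + R$4469.25 = R$8117.00

R$8117.00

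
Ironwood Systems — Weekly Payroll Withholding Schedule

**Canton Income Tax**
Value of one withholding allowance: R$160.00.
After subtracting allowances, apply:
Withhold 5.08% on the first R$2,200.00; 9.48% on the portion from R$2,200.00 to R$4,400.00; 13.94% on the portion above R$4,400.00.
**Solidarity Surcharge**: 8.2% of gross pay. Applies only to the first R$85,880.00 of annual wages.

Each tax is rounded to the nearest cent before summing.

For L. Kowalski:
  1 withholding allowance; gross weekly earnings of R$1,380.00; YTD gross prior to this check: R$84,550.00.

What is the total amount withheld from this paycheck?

R$171.04

Canton Income Tax: taxable = R$1,380.00 − 1×R$160.00 = R$1,220.00
  5.08% × R$1,220.00 = R$61.98
Solidarity Surcharge: cap R$85,880.00 − YTD R$84,550.00 = R$1,330.00 subject; 8.2% × R$1,330.00 = R$109.06
Total: R$61.98 + R$109.06 = R$171.04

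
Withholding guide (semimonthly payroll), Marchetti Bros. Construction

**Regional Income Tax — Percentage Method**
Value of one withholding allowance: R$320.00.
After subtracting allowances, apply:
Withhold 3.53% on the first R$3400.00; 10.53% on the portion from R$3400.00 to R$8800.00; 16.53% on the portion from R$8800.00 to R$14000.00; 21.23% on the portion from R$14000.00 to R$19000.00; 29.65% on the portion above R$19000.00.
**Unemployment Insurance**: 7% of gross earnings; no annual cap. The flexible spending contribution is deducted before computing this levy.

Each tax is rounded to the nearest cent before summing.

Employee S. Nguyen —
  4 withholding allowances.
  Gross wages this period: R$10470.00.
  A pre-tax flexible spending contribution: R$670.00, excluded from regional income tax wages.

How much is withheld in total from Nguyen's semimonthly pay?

Regional Income Tax: taxable = R$10470.00 − R$670.00 − 4×R$320.00 = R$8520.00
  R$120.02 + 10.53% × (R$8520.00 − R$3400.00) = R$120.02 + 10.53% × R$5120.00 = R$659.16
Unemployment Insurance: 7% × R$9800.00 = R$686.00
Total: R$659.16 + R$686.00 = R$1345.16

R$1345.16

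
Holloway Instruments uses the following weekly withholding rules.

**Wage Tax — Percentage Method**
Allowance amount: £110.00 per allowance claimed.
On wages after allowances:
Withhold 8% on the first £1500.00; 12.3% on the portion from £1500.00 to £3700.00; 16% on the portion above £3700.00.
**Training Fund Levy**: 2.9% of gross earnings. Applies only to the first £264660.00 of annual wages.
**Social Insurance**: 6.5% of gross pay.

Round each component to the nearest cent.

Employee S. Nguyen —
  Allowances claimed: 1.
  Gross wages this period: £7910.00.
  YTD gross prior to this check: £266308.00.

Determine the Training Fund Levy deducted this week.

Training Fund Levy: YTD £266308.00 ≥ cap £264660.00 → £0.00

£0.00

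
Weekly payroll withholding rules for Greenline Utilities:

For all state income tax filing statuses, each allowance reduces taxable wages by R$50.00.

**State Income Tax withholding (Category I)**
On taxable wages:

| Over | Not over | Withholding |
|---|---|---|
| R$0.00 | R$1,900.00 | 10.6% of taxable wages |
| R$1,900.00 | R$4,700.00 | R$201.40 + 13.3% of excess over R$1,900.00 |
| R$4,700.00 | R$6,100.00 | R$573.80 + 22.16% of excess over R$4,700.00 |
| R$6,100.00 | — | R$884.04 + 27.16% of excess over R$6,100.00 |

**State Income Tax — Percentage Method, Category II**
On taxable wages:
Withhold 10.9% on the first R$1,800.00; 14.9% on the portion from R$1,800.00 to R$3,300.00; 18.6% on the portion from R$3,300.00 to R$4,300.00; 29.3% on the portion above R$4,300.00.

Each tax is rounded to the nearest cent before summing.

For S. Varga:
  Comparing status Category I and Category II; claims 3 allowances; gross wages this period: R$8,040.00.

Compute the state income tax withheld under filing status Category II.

State Income Tax (Category II): taxable = R$8,040.00 − 3×R$50.00 = R$7,890.00
  R$605.70 + 29.3% × (R$7,890.00 − R$4,300.00) = R$605.70 + 29.3% × R$3,590.00 = R$1,657.57

R$1,657.57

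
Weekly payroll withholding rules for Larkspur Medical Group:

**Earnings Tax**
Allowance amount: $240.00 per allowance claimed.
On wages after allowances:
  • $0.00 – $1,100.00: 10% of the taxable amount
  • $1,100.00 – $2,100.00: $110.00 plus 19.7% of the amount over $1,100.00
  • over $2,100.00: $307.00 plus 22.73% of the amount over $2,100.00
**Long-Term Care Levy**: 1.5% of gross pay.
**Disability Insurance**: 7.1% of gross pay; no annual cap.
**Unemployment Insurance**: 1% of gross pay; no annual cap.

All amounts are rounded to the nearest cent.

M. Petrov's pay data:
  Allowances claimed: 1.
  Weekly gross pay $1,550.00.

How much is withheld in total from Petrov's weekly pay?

Earnings Tax: taxable = $1,550.00 − 1×$240.00 = $1,310.00
  $110.00 + 19.7% × ($1,310.00 − $1,100.00) = $110.00 + 19.7% × $210.00 = $151.37
Long-Term Care Levy: 1.5% × $1,550.00 = $23.25
Disability Insurance: 7.1% × $1,550.00 = $110.05
Unemployment Insurance: 1% × $1,550.00 = $15.50
Total: $151.37 + $23.25 + $110.05 + $15.50 = $300.17

$300.17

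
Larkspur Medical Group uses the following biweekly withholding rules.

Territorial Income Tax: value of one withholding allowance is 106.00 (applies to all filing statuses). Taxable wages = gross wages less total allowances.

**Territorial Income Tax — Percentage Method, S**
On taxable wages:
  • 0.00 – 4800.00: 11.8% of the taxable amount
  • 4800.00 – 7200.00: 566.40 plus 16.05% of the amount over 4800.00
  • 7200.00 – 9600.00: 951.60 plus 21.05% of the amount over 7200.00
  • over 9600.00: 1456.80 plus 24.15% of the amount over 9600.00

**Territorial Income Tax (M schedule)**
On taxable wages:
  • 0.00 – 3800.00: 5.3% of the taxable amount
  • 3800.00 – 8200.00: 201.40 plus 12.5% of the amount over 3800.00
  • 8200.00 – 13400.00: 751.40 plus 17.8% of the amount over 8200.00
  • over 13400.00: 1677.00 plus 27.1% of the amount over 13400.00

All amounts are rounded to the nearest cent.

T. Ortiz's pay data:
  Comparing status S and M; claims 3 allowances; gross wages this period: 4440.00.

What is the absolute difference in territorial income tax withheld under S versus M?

Territorial Income Tax (S): taxable = 4440.00 − 3×106.00 = 4122.00
  11.8% × 4122.00 = 486.40
Territorial Income Tax (M): taxable = 4440.00 − 3×106.00 = 4122.00
  201.40 + 12.5% × (4122.00 − 3800.00) = 201.40 + 12.5% × 322.00 = 241.65
Difference: |486.40 − 241.65| = 244.75 (higher under S)

244.75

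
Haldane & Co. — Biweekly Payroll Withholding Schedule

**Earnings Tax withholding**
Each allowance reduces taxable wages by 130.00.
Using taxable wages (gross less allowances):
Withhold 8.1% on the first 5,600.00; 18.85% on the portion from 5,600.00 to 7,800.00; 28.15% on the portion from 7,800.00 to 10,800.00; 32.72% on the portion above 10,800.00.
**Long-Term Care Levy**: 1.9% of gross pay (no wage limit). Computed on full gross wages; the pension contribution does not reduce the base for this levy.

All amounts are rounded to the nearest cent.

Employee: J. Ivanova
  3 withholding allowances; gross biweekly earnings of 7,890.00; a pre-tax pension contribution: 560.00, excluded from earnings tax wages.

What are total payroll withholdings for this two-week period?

856.10

Earnings Tax: taxable = 7,890.00 − 560.00 − 3×130.00 = 6,940.00
  453.60 + 18.85% × (6,940.00 − 5,600.00) = 453.60 + 18.85% × 1,340.00 = 706.19
Long-Term Care Levy: 1.9% × 7,890.00 = 149.91
Total: 706.19 + 149.91 = 856.10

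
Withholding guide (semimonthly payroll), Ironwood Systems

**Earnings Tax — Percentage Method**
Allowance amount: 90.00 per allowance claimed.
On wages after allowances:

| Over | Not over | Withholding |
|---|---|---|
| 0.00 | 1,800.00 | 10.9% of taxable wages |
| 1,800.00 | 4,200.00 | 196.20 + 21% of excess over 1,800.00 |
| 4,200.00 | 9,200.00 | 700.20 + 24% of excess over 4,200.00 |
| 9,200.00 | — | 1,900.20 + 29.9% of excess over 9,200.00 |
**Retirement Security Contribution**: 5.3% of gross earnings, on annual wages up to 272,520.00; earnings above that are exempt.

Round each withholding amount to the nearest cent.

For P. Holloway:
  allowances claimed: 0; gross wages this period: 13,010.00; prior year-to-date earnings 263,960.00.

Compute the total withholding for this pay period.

3,493.07

Earnings Tax: taxable = 13,010.00
  1,900.20 + 29.9% × (13,010.00 − 9,200.00) = 1,900.20 + 29.9% × 3,810.00 = 3,039.39
Retirement Security Contribution: cap 272,520.00 − YTD 263,960.00 = 8,560.00 subject; 5.3% × 8,560.00 = 453.68
Total: 3,039.39 + 453.68 = 3,493.07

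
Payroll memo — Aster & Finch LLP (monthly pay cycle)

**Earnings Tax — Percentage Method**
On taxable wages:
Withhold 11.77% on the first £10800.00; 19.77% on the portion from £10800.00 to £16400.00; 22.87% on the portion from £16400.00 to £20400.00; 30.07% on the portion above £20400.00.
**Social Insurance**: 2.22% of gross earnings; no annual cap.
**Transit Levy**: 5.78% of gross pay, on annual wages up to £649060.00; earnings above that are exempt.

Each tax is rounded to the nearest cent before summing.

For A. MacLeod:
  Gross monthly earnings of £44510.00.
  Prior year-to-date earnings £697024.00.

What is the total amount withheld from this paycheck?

£11531.08

Earnings Tax: taxable = £44510.00
  £3293.08 + 30.07% × (£44510.00 − £20400.00) = £3293.08 + 30.07% × £24110.00 = £10542.96
Social Insurance: 2.22% × £44510.00 = £988.12
Transit Levy: YTD £697024.00 ≥ cap £649060.00 → £0.00
Total: £10542.96 + £988.12 + £0.00 = £11531.08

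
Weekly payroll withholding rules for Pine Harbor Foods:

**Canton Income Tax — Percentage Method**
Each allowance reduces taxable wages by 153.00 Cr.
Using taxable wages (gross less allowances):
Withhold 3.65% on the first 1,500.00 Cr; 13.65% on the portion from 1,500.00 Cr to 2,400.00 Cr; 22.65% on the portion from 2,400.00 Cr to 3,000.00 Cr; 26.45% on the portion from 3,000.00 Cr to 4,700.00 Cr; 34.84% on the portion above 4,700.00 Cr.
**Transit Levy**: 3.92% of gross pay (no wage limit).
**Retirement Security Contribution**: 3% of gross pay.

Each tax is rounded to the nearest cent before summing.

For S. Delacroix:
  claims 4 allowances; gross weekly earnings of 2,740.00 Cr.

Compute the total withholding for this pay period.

330.08 Cr

Canton Income Tax: taxable = 2,740.00 Cr − 4×153.00 Cr = 2,128.00 Cr
  54.75 Cr + 13.65% × (2,128.00 Cr − 1,500.00 Cr) = 54.75 Cr + 13.65% × 628.00 Cr = 140.47 Cr
Transit Levy: 3.92% × 2,740.00 Cr = 107.41 Cr
Retirement Security Contribution: 3% × 2,740.00 Cr = 82.20 Cr
Total: 140.47 Cr + 107.41 Cr + 82.20 Cr = 330.08 Cr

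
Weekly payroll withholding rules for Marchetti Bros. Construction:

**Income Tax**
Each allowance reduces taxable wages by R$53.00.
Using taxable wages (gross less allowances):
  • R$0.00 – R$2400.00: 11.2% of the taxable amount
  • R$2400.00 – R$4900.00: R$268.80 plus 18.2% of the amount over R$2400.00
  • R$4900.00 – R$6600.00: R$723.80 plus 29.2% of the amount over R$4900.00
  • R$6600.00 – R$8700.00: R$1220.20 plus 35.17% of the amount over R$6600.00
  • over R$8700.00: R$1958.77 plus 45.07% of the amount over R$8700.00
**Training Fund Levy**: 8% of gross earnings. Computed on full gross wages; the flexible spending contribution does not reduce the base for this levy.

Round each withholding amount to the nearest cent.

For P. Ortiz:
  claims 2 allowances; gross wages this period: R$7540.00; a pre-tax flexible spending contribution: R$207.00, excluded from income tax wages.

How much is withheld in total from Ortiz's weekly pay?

Income Tax: taxable = R$7540.00 − R$207.00 − 2×R$53.00 = R$7227.00
  R$1220.20 + 35.17% × (R$7227.00 − R$6600.00) = R$1220.20 + 35.17% × R$627.00 = R$1440.72
Training Fund Levy: 8% × R$7540.00 = R$603.20
Total: R$1440.72 + R$603.20 = R$2043.92

R$2043.92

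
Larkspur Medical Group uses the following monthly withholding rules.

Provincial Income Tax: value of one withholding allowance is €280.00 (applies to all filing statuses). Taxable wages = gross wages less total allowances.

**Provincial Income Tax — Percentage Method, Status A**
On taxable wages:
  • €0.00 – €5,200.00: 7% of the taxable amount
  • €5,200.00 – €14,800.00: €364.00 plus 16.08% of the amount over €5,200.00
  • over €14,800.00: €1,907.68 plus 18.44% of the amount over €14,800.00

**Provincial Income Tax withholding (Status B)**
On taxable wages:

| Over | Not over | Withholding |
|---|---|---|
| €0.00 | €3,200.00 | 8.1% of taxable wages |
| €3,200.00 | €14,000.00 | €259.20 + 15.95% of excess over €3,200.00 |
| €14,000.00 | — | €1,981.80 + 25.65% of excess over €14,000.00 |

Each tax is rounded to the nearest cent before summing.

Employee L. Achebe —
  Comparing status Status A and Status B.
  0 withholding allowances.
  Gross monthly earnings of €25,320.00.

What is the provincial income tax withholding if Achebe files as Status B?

Provincial Income Tax (Status B): taxable = €25,320.00
  €1,981.80 + 25.65% × (€25,320.00 − €14,000.00) = €1,981.80 + 25.65% × €11,320.00 = €4,885.38

€4,885.38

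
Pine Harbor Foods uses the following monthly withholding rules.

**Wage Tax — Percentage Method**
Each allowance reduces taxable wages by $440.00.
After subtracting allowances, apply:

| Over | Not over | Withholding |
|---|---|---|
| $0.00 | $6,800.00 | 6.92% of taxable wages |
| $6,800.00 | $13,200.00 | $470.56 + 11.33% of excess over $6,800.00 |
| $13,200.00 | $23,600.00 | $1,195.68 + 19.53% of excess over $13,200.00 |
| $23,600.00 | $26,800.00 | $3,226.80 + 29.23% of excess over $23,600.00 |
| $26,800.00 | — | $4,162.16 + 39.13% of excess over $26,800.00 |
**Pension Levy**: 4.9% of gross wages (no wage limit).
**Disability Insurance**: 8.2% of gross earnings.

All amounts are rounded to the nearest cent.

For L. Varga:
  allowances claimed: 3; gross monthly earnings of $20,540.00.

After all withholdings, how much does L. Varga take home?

$15,477.87

Wage Tax: taxable = $20,540.00 − 3×$440.00 = $19,220.00
  $1,195.68 + 19.53% × ($19,220.00 − $13,200.00) = $1,195.68 + 19.53% × $6,020.00 = $2,371.39
Pension Levy: 4.9% × $20,540.00 = $1,006.46
Disability Insurance: 8.2% × $20,540.00 = $1,684.28
Total withheld: $2,371.39 + $1,006.46 + $1,684.28 = $5,062.13
Net pay: $20,540.00 − $5,062.13 = $15,477.87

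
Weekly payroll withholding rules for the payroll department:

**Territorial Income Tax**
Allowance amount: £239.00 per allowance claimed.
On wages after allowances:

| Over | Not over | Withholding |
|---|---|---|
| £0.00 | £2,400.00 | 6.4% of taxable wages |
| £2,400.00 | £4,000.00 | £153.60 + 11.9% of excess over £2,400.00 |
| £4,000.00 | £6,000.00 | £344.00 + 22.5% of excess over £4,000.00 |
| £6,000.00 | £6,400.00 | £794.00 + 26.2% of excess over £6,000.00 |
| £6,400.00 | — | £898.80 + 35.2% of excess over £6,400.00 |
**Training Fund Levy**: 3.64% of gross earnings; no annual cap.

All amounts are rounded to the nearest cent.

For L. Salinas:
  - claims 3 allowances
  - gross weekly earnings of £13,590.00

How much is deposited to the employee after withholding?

Territorial Income Tax: taxable = £13,590.00 − 3×£239.00 = £12,873.00
  £898.80 + 35.2% × (£12,873.00 − £6,400.00) = £898.80 + 35.2% × £6,473.00 = £3,177.30
Training Fund Levy: 3.64% × £13,590.00 = £494.68
Total withheld: £3,177.30 + £494.68 = £3,671.98
Net pay: £13,590.00 − £3,671.98 = £9,918.02

£9,918.02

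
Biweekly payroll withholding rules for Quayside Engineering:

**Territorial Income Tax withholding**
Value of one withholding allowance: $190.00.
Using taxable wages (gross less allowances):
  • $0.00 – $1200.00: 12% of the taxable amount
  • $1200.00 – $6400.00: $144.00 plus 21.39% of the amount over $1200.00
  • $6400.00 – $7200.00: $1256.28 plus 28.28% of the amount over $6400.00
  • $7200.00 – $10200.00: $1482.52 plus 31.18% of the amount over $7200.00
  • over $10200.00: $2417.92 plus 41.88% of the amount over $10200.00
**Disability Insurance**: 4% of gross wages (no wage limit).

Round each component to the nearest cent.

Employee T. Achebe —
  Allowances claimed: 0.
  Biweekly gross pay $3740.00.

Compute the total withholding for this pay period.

Territorial Income Tax: taxable = $3740.00
  $144.00 + 21.39% × ($3740.00 − $1200.00) = $144.00 + 21.39% × $2540.00 = $687.31
Disability Insurance: 4% × $3740.00 = $149.60
Total: $687.31 + $149.60 = $836.91

$836.91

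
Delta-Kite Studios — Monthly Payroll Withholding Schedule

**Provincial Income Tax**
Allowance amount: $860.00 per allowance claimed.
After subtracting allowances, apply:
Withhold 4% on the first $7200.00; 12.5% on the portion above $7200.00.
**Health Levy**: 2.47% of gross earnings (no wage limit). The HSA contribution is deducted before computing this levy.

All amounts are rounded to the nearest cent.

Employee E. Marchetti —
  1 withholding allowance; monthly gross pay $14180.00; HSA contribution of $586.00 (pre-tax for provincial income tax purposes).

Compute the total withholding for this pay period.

Provincial Income Tax: taxable = $14180.00 − $586.00 − 1×$860.00 = $12734.00
  $288.00 + 12.5% × ($12734.00 − $7200.00) = $288.00 + 12.5% × $5534.00 = $979.75
Health Levy: 2.47% × $13594.00 = $335.77
Total: $979.75 + $335.77 = $1315.52

$1315.52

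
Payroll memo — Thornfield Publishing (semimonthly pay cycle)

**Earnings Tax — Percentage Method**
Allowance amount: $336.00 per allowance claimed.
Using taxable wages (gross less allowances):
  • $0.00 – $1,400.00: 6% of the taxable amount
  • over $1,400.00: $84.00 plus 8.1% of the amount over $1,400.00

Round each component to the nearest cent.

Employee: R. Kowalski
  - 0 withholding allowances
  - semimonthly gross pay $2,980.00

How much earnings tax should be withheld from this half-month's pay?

$211.98

Earnings Tax: taxable = $2,980.00
  $84.00 + 8.1% × ($2,980.00 − $1,400.00) = $84.00 + 8.1% × $1,580.00 = $211.98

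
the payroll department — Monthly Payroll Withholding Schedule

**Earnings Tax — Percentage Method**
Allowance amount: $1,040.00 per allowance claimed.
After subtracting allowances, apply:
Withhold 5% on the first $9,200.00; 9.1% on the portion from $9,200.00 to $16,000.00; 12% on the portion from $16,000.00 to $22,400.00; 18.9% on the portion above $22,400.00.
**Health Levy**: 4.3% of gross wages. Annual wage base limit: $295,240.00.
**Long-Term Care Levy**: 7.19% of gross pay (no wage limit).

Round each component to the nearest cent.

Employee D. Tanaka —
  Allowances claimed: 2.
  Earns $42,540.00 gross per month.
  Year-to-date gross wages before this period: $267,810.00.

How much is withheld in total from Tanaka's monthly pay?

Earnings Tax: taxable = $42,540.00 − 2×$1,040.00 = $40,460.00
  $1,846.80 + 18.9% × ($40,460.00 − $22,400.00) = $1,846.80 + 18.9% × $18,060.00 = $5,260.14
Health Levy: cap $295,240.00 − YTD $267,810.00 = $27,430.00 subject; 4.3% × $27,430.00 = $1,179.49
Long-Term Care Levy: 7.19% × $42,540.00 = $3,058.63
Total: $5,260.14 + $1,179.49 + $3,058.63 = $9,498.26

$9,498.26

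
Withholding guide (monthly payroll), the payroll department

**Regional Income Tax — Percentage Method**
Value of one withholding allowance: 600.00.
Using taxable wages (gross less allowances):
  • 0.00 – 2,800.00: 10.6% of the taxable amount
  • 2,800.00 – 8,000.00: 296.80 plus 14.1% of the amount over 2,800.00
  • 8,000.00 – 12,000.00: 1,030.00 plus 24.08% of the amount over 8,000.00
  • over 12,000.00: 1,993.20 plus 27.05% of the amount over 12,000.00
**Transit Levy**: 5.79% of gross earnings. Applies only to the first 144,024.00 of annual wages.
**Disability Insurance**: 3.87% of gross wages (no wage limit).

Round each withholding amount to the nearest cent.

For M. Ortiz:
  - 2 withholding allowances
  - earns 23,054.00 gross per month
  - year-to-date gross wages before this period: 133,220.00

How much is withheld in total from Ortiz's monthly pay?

Regional Income Tax: taxable = 23,054.00 − 2×600.00 = 21,854.00
  1,993.20 + 27.05% × (21,854.00 − 12,000.00) = 1,993.20 + 27.05% × 9,854.00 = 4,658.71
Transit Levy: cap 144,024.00 − YTD 133,220.00 = 10,804.00 subject; 5.79% × 10,804.00 = 625.55
Disability Insurance: 3.87% × 23,054.00 = 892.19
Total: 4,658.71 + 625.55 + 892.19 = 6,176.45

6,176.45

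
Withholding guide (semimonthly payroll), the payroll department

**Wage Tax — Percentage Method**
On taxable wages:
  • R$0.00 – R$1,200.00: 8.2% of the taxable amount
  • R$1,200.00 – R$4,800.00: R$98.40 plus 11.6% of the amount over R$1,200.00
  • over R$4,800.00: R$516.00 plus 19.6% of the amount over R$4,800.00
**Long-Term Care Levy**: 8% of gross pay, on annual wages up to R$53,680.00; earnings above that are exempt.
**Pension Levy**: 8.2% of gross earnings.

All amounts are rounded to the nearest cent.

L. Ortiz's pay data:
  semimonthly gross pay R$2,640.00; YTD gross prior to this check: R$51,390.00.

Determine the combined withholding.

R$665.12

Wage Tax: taxable = R$2,640.00
  R$98.40 + 11.6% × (R$2,640.00 − R$1,200.00) = R$98.40 + 11.6% × R$1,440.00 = R$265.44
Long-Term Care Levy: cap R$53,680.00 − YTD R$51,390.00 = R$2,290.00 subject; 8% × R$2,290.00 = R$183.20
Pension Levy: 8.2% × R$2,640.00 = R$216.48
Total: R$265.44 + R$183.20 + R$216.48 = R$665.12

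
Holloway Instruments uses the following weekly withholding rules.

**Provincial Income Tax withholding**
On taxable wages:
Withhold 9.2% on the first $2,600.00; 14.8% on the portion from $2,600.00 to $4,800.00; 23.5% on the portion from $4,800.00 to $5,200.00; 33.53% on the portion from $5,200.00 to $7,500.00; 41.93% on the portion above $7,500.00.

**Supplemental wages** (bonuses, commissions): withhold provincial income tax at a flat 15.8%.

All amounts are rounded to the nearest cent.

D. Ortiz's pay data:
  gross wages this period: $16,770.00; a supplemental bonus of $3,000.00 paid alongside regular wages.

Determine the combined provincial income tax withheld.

Provincial Income Tax: taxable = $16,770.00
  $1,429.99 + 41.93% × ($16,770.00 − $7,500.00) = $1,429.99 + 41.93% × $9,270.00 = $5,316.90
Supplemental (15.8% flat on bonus): 15.8% × $3,000.00 = $474.00
Total provincial income tax: $5,316.90 + $474.00 = $5,790.90

$5,790.90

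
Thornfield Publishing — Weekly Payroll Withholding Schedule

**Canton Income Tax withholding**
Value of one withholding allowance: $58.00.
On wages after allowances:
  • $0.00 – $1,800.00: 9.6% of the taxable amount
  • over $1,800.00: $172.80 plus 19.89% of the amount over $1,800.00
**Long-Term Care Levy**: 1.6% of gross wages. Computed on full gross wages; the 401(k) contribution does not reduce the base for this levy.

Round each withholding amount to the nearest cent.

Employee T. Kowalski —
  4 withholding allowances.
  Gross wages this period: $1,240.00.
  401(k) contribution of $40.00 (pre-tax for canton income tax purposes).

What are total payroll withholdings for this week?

Canton Income Tax: taxable = $1,240.00 − $40.00 − 4×$58.00 = $968.00
  9.6% × $968.00 = $92.93
Long-Term Care Levy: 1.6% × $1,240.00 = $19.84
Total: $92.93 + $19.84 = $112.77

$112.77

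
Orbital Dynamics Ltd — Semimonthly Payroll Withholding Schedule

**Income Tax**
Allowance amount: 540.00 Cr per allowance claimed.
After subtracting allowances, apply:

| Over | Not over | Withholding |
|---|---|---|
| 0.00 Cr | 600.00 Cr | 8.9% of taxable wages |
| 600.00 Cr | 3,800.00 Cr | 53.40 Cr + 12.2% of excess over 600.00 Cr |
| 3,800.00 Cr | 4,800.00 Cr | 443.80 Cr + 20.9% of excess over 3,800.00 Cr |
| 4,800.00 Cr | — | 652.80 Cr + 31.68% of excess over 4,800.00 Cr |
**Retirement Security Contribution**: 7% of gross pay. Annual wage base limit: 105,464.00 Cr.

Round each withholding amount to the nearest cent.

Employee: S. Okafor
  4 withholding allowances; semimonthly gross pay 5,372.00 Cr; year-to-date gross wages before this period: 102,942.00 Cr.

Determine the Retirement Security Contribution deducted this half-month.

176.54 Cr

Retirement Security Contribution: cap 105,464.00 Cr − YTD 102,942.00 Cr = 2,522.00 Cr subject; 7% × 2,522.00 Cr = 176.54 Cr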